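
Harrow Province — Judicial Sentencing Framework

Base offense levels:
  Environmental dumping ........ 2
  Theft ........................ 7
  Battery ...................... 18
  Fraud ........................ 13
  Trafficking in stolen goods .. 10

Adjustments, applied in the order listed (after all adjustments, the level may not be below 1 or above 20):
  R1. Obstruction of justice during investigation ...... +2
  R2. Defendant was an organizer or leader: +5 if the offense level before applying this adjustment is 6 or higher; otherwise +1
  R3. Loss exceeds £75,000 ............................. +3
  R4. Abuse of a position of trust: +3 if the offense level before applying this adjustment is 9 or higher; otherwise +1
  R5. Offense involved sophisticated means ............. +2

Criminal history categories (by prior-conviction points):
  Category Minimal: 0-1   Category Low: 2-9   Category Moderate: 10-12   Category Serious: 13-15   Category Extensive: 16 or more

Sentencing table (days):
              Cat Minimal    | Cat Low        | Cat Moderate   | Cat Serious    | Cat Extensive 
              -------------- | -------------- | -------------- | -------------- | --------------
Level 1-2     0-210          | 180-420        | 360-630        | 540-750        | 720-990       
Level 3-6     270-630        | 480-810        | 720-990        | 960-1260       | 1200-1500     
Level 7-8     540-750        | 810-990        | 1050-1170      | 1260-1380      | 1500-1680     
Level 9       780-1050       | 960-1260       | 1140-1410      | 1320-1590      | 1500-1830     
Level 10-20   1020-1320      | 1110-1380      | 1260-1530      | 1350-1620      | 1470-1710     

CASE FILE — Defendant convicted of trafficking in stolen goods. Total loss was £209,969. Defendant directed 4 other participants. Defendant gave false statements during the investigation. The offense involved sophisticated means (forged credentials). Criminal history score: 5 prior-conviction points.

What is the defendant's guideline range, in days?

1110-1380 days

Base offense level for trafficking in stolen goods: 10.
R1 applies: 10 + 2 = 12.
R2 applies (level before this adjustment is 12 ≥ 6, so +5): 12 + 5 = 17.
R3 applies: 17 + 3 = 20.
R4 does not apply.
R5 applies: 20 + 2 = 22.
Level 22 exceeds the maximum of 20; capped at 20.
Final offense level: 20.
Criminal history: 5 prior points → Category Low (2-9).
Level 20 falls in the 10-20 band.
Grid: Level 10-20 × Category Low = 1110-1380 days.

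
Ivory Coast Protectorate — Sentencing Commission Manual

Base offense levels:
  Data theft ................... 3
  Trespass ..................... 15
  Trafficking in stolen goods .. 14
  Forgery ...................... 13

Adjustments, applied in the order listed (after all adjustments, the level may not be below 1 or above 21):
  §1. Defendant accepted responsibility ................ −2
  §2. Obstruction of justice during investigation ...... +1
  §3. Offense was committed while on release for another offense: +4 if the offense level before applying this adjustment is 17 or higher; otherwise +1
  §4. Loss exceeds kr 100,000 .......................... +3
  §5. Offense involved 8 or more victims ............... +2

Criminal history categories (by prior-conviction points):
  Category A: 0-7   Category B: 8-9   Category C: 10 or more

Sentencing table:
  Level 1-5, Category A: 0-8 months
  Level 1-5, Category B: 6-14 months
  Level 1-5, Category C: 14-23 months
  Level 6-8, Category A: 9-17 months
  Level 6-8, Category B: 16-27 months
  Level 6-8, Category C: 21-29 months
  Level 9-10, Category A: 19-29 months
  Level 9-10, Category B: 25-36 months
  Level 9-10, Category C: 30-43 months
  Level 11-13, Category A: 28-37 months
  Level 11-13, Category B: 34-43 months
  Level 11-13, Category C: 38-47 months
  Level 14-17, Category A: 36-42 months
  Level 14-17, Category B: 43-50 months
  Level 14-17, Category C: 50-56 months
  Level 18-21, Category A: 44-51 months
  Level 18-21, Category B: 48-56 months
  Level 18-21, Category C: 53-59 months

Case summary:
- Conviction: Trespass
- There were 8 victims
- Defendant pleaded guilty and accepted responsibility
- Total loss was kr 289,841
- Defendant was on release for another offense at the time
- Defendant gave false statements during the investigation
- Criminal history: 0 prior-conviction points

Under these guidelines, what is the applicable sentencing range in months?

44-51 months

Base offense level for trespass: 15.
§1 applies: 15 − 2 = 13.
§2 applies: 13 + 1 = 14.
§3 applies (level before this adjustment is 14 < 17, so +1): 14 + 1 = 15.
§4 applies: 15 + 3 = 18.
§5 applies: 18 + 2 = 20.
Final offense level: 20.
Criminal history: 0 prior points → Category A (0-7).
Level 20 falls in the 18-21 band.
Grid: Level 18-21 × Category A = 44-51 months.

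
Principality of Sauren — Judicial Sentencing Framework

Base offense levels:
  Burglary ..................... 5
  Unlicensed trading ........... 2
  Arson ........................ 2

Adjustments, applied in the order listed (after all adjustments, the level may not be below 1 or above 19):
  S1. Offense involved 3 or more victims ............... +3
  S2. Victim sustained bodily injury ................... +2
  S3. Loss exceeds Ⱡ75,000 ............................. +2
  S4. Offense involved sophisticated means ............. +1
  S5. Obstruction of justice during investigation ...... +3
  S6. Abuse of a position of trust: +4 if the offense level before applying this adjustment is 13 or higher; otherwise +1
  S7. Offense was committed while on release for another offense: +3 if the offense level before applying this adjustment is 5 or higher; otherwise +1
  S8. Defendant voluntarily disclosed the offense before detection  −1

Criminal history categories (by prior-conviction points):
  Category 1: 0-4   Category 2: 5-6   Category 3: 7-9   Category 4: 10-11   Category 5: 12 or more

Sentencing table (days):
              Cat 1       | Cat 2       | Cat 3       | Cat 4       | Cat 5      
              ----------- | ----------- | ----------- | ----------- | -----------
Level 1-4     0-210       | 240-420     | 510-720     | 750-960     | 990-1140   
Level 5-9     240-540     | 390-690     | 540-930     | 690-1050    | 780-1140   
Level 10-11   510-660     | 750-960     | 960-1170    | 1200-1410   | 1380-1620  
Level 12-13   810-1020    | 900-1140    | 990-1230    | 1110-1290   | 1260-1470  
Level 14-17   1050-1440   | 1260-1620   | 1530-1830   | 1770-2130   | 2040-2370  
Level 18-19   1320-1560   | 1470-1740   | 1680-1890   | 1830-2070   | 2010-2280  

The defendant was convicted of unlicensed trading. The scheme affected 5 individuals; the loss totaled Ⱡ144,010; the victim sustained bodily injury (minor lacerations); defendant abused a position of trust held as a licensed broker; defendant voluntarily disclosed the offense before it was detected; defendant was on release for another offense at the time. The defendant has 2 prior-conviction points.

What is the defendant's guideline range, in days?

810-1020 days

Base offense level for unlicensed trading: 2.
S1 applies: 2 + 3 = 5.
S2 applies: 5 + 2 = 7.
S3 applies: 7 + 2 = 9.
S6 applies (level before this adjustment is 9 < 13, so +1): 9 + 1 = 10.
S7 applies (level before this adjustment is 10 ≥ 5, so +3): 10 + 3 = 13.
S8 applies: 13 − 1 = 12.
Final offense level: 12.
Criminal history: 2 prior points → Category 1 (0-4).
Level 12 falls in the 12-13 band.
Grid: Level 12-13 × Category 1 = 810-1020 days.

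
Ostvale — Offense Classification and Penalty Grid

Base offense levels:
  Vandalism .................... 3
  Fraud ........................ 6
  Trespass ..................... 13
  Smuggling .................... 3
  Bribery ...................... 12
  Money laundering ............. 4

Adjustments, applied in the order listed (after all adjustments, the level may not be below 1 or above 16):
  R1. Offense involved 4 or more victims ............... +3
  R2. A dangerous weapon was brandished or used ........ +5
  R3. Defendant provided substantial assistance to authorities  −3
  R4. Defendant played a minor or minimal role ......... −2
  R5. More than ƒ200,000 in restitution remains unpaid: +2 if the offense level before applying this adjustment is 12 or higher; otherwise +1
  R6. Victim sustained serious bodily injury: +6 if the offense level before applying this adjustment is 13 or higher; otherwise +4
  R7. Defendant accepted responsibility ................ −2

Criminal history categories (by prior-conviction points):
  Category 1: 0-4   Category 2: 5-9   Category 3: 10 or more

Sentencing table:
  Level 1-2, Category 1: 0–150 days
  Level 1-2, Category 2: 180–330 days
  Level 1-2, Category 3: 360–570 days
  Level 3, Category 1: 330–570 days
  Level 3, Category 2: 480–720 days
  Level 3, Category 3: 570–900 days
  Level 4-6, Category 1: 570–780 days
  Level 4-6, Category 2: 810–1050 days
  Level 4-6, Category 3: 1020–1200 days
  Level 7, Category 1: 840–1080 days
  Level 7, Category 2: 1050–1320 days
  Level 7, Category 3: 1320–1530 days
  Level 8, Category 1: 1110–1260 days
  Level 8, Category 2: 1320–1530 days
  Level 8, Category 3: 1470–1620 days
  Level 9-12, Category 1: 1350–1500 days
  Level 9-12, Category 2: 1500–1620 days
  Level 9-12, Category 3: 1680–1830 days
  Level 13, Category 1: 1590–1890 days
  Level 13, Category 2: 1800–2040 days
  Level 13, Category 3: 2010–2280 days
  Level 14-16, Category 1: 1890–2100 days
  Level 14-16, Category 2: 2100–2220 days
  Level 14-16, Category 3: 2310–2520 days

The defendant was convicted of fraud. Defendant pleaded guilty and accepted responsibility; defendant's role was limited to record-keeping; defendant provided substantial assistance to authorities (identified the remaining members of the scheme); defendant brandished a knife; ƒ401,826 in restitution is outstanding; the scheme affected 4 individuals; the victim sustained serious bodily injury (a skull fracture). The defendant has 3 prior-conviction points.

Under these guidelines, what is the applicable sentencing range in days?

Base offense level for fraud: 6.
R1 applies: 6 + 3 = 9.
R2 applies: 9 + 5 = 14.
R3 applies: 14 − 3 = 11.
R4 applies: 11 − 2 = 9.
R5 applies (level before this adjustment is 9 < 12, so +1): 9 + 1 = 10.
R6 applies (level before this adjustment is 10 < 13, so +4): 10 + 4 = 14.
R7 applies: 14 − 2 = 12.
Final offense level: 12.
Criminal history: 3 prior points → Category 1 (0-4).
Level 12 falls in the 9-12 band.
Grid: Level 9-12 × Category 1 = 1350-1500 days.

1350-1500 days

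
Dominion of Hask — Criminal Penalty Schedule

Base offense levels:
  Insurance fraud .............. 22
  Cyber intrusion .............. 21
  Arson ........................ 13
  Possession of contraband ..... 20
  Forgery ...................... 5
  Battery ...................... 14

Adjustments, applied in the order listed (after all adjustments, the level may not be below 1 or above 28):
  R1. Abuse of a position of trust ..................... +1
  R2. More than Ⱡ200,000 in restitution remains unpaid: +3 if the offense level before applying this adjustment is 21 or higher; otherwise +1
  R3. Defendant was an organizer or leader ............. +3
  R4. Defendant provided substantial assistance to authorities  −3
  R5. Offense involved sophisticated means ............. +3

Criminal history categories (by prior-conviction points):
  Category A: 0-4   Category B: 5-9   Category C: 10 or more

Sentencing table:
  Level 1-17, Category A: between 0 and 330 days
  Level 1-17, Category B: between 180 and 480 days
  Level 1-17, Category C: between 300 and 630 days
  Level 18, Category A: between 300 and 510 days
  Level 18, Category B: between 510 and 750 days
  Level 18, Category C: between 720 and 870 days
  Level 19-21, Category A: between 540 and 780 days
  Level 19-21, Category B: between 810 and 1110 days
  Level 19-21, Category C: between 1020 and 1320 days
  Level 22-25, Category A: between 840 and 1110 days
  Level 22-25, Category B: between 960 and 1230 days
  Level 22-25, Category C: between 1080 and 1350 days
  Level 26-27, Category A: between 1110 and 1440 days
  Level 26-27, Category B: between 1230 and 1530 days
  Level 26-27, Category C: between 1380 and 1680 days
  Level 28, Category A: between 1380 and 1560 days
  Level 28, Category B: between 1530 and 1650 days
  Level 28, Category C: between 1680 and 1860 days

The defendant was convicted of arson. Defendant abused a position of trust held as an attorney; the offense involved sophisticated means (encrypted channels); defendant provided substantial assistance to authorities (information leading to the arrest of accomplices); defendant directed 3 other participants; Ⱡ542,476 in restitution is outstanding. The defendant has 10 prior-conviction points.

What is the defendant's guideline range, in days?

720-870 days

Base offense level for arson: 13.
R1 applies: 13 + 1 = 14.
R2 applies (level before this adjustment is 14 < 21, so +1): 14 + 1 = 15.
R3 applies: 15 + 3 = 18.
R4 applies: 18 − 3 = 15.
R5 applies: 15 + 3 = 18.
Final offense level: 18.
Criminal history: 10 prior points → Category C (10+).
Level 18 falls in the 18 band.
Grid: Level 18 × Category C = 720-870 days.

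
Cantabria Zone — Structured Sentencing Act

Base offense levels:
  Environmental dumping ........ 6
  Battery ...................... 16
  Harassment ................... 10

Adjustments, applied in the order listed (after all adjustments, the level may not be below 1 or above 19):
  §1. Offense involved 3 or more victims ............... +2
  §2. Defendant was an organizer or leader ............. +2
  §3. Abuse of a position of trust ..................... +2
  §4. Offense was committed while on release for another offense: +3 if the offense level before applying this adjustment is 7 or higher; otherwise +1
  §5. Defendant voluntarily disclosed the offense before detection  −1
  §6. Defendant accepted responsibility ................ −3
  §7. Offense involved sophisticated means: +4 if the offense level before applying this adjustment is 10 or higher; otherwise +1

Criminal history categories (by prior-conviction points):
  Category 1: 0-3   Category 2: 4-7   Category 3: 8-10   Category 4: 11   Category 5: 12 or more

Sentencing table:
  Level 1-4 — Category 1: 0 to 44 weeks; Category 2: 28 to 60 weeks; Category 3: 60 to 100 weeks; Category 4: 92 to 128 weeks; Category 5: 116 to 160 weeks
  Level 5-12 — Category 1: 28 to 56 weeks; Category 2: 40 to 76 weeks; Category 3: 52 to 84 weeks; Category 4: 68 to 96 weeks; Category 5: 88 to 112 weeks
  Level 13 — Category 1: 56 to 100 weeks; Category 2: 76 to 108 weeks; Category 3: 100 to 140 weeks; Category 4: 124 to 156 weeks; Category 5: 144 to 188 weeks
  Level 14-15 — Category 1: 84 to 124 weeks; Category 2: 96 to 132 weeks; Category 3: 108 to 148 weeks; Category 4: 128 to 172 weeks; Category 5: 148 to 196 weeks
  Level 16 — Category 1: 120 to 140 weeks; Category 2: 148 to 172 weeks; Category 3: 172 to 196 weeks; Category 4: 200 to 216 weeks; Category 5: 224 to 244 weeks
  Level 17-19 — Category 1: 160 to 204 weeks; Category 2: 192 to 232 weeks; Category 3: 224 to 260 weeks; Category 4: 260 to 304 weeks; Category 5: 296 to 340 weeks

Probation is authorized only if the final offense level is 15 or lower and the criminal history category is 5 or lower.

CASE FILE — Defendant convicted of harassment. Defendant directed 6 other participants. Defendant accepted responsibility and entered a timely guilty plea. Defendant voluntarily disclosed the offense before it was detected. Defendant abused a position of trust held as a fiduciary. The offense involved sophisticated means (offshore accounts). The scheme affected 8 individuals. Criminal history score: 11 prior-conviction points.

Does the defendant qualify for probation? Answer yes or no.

No

Base offense level for harassment: 10.
§1 applies: 10 + 2 = 12.
§2 applies: 12 + 2 = 14.
§3 applies: 14 + 2 = 16.
§4 does not apply.
§5 applies: 16 − 1 = 15.
§6 applies: 15 − 3 = 12.
§7 applies (level before this adjustment is 12 ≥ 10, so +4): 12 + 4 = 16.
Final offense level: 16.
Criminal history: 11 prior points → Category 4 (11).
Level 16 falls in the 16 band.
Grid: Level 16 × Category 4 = 200-216 weeks.
Probation check: level 16 > 15 and category 4 ≤ 5 → not eligible.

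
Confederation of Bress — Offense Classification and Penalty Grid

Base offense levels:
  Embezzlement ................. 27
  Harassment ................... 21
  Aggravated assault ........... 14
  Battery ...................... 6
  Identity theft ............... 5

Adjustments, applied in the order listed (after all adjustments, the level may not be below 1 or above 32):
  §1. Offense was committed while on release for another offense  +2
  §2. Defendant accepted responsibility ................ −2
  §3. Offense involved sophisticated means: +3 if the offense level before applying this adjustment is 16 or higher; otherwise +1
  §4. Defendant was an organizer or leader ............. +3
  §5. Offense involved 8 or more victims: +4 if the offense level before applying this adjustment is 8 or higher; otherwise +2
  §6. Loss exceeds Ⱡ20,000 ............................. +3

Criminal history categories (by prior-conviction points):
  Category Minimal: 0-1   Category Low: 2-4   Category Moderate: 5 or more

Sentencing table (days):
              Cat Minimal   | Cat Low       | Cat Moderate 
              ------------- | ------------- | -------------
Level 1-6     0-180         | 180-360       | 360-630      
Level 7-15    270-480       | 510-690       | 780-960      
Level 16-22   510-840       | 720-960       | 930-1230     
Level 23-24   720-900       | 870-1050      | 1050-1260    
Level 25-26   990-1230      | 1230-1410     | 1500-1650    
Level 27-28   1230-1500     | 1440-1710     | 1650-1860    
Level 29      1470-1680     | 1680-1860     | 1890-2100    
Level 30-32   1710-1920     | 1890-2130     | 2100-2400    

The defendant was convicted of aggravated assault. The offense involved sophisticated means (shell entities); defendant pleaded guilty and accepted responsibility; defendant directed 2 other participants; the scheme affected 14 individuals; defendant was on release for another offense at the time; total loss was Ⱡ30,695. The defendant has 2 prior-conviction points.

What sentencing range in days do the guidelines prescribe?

1230-1410 days

Base offense level for aggravated assault: 14.
§1 applies: 14 + 2 = 16.
§2 applies: 16 − 2 = 14.
§3 applies (level before this adjustment is 14 < 16, so +1): 14 + 1 = 15.
§4 applies: 15 + 3 = 18.
§5 applies (level before this adjustment is 18 ≥ 8, so +4): 18 + 4 = 22.
§6 applies: 22 + 3 = 25.
Final offense level: 25.
Criminal history: 2 prior points → Category Low (2-4).
Level 25 falls in the 25-26 band.
Grid: Level 25-26 × Category Low = 1230-1410 days.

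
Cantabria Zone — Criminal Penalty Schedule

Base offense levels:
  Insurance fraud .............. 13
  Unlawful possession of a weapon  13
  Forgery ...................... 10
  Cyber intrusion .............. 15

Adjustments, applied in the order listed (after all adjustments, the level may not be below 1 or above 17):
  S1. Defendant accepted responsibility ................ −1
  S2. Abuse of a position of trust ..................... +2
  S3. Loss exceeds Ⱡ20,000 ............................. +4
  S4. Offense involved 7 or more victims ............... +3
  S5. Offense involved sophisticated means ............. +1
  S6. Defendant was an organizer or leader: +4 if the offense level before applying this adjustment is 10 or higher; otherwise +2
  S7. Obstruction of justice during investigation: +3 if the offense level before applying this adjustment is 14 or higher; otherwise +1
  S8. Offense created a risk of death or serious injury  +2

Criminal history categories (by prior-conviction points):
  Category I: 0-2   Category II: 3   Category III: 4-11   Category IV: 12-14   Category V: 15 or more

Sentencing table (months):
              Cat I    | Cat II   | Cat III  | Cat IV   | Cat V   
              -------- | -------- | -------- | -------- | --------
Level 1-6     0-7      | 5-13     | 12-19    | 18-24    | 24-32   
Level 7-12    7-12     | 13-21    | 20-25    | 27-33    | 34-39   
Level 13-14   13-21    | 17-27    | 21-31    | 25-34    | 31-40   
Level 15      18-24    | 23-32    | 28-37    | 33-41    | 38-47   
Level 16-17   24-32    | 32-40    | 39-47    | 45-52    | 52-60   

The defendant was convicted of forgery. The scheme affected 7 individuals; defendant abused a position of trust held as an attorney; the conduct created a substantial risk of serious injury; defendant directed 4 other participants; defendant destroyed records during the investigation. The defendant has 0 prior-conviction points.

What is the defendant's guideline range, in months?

Base offense level for forgery: 10.
S2 applies: 10 + 2 = 12.
S4 applies: 12 + 3 = 15.
S6 applies (level before this adjustment is 15 ≥ 10, so +4): 15 + 4 = 19.
S7 applies (level before this adjustment is 19 ≥ 14, so +3): 19 + 3 = 22.
S8 applies: 22 + 2 = 24.
Level 24 exceeds the maximum of 17; capped at 17.
Final offense level: 17.
Criminal history: 0 prior points → Category I (0-2).
Level 17 falls in the 16-17 band.
Grid: Level 16-17 × Category I = 24-32 months.

24-32 months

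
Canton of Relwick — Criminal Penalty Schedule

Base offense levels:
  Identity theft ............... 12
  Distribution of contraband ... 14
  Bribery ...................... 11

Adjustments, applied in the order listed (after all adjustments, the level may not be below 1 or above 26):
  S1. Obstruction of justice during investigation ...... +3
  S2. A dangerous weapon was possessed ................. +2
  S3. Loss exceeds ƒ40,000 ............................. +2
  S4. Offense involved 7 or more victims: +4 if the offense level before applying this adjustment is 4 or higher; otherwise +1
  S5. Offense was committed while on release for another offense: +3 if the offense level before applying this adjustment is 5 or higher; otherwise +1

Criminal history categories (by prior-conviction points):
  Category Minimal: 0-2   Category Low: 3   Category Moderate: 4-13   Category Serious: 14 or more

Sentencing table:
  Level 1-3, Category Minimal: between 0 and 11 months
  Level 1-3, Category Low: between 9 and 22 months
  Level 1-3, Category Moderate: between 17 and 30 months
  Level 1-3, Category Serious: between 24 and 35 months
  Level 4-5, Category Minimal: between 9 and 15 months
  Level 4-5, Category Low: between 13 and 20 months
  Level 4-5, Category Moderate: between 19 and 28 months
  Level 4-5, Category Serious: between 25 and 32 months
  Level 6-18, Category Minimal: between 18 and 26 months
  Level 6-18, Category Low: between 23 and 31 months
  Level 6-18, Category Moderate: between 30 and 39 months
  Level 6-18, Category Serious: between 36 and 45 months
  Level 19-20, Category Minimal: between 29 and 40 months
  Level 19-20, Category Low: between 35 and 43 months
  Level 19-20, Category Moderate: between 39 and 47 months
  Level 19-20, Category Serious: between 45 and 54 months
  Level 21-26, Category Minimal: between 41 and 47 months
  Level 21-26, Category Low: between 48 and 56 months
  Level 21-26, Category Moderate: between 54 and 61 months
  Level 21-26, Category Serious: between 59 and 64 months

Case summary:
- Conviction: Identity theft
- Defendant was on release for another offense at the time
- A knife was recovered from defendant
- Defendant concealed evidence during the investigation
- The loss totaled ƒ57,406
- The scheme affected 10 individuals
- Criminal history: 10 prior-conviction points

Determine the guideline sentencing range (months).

Base offense level for identity theft: 12.
S1 applies: 12 + 3 = 15.
S2 applies: 15 + 2 = 17.
S3 applies: 17 + 2 = 19.
S4 applies (level before this adjustment is 19 ≥ 4, so +4): 19 + 4 = 23.
S5 applies (level before this adjustment is 23 ≥ 5, so +3): 23 + 3 = 26.
Final offense level: 26.
Criminal history: 10 prior points → Category Moderate (4-13).
Level 26 falls in the 21-26 band.
Grid: Level 21-26 × Category Moderate = 54-61 months.

54-61 months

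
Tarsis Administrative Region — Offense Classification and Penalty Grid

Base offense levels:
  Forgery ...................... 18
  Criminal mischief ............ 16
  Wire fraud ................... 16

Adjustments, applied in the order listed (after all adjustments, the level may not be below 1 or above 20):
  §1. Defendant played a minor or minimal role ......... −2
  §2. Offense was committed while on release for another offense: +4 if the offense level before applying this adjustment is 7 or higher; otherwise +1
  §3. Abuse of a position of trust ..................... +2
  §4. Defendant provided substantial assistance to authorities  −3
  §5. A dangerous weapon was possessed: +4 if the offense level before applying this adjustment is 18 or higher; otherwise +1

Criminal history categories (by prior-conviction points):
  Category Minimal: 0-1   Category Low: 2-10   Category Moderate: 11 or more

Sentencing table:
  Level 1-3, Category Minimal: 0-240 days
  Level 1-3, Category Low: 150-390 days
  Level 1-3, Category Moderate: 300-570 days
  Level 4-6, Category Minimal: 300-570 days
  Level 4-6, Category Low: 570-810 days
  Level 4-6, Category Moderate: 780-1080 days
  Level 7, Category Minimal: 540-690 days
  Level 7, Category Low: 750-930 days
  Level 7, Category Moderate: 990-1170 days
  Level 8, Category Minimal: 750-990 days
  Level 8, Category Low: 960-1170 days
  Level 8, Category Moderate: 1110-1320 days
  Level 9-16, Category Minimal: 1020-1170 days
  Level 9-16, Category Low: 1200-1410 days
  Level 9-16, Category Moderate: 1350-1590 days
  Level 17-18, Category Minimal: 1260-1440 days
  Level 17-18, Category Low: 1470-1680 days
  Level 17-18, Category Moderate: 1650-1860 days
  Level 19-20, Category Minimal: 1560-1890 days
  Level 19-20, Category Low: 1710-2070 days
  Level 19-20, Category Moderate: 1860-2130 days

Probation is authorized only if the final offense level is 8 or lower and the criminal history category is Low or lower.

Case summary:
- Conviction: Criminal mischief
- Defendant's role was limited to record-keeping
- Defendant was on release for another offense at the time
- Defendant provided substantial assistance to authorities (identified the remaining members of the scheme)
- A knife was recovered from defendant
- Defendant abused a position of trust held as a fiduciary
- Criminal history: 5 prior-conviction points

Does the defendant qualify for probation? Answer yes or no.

No

Base offense level for criminal mischief: 16.
§1 applies: 16 − 2 = 14.
§2 applies (level before this adjustment is 14 ≥ 7, so +4): 14 + 4 = 18.
§3 applies: 18 + 2 = 20.
§4 applies: 20 − 3 = 17.
§5 applies (level before this adjustment is 17 < 18, so +1): 17 + 1 = 18.
Final offense level: 18.
Criminal history: 5 prior points → Category Low (2-10).
Level 18 falls in the 17-18 band.
Grid: Level 17-18 × Category Low = 1470-1680 days.
Probation check: level 18 > 8 and category Low ≤ Low → not eligible.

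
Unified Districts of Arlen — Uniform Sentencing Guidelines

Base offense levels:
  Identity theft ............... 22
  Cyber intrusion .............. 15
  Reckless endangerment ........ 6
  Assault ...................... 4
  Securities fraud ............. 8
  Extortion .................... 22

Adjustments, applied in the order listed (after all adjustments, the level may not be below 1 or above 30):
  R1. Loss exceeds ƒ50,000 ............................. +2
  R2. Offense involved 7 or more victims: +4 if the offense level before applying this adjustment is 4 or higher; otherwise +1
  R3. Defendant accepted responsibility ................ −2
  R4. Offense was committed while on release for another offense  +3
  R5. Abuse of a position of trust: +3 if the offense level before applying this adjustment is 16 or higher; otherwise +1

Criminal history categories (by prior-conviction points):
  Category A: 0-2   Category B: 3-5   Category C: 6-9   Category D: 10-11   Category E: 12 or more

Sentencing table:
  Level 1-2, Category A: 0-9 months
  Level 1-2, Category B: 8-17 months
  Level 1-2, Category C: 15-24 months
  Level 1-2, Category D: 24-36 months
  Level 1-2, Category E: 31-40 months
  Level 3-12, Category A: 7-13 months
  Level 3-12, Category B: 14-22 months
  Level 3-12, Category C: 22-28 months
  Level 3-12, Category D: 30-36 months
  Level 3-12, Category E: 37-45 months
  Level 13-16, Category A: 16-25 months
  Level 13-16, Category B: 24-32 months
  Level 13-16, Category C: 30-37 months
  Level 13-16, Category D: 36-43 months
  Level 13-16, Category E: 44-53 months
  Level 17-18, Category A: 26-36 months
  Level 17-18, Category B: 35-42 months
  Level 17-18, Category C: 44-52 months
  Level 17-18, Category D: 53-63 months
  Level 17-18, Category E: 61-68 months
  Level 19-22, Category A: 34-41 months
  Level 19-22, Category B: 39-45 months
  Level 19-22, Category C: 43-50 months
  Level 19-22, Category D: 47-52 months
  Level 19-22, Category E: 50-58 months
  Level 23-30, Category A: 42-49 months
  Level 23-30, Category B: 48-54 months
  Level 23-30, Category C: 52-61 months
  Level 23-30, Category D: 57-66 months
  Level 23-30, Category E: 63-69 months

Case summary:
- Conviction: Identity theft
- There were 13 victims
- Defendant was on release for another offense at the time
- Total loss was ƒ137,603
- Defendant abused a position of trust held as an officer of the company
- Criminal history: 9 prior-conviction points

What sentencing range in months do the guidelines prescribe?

Base offense level for identity theft: 22.
R1 applies: 22 + 2 = 24.
R2 applies (level before this adjustment is 24 ≥ 4, so +4): 24 + 4 = 28.
R3 does not apply.
R4 applies: 28 + 3 = 31.
R5 applies (level before this adjustment is 31 ≥ 16, so +3): 31 + 3 = 34.
Level 34 exceeds the maximum of 30; capped at 30.
Final offense level: 30.
Criminal history: 9 prior points → Category C (6-9).
Level 30 falls in the 23-30 band.
Grid: Level 23-30 × Category C = 52-61 months.

52-61 months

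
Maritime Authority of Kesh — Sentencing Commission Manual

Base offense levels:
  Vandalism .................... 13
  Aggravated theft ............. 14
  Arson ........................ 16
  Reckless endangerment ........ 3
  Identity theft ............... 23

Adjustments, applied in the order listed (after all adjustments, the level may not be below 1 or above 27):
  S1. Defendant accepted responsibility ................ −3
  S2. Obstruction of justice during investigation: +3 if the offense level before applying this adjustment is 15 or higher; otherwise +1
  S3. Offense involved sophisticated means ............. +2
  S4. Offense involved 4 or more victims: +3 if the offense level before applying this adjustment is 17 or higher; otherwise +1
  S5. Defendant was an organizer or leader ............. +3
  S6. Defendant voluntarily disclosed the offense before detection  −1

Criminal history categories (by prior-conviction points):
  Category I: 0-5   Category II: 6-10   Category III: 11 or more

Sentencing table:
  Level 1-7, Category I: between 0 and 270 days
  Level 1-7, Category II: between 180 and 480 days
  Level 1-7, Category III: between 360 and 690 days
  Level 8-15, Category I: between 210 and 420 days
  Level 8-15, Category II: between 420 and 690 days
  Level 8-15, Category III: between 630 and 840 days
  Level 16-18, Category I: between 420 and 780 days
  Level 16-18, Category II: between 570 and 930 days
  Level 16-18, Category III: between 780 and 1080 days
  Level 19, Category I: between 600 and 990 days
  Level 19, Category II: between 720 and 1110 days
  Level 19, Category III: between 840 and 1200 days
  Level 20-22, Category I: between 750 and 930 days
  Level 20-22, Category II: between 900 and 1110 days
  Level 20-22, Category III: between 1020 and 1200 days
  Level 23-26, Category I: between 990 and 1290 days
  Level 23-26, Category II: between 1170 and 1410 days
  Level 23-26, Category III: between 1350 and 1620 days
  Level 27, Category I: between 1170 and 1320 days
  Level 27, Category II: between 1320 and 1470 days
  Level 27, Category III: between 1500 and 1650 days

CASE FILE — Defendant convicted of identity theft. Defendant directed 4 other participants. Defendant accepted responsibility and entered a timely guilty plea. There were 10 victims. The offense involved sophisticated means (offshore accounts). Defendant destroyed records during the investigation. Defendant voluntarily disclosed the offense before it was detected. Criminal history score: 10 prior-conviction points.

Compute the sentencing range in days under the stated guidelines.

Base offense level for identity theft: 23.
S1 applies: 23 − 3 = 20.
S2 applies (level before this adjustment is 20 ≥ 15, so +3): 20 + 3 = 23.
S3 applies: 23 + 2 = 25.
S4 applies (level before this adjustment is 25 ≥ 17, so +3): 25 + 3 = 28.
S5 applies: 28 + 3 = 31.
S6 applies: 31 − 1 = 30.
Level 30 exceeds the maximum of 27; capped at 27.
Final offense level: 27.
Criminal history: 10 prior points → Category II (6-10).
Level 27 falls in the 27 band.
Grid: Level 27 × Category II = 1320-1470 days.

1320-1470 days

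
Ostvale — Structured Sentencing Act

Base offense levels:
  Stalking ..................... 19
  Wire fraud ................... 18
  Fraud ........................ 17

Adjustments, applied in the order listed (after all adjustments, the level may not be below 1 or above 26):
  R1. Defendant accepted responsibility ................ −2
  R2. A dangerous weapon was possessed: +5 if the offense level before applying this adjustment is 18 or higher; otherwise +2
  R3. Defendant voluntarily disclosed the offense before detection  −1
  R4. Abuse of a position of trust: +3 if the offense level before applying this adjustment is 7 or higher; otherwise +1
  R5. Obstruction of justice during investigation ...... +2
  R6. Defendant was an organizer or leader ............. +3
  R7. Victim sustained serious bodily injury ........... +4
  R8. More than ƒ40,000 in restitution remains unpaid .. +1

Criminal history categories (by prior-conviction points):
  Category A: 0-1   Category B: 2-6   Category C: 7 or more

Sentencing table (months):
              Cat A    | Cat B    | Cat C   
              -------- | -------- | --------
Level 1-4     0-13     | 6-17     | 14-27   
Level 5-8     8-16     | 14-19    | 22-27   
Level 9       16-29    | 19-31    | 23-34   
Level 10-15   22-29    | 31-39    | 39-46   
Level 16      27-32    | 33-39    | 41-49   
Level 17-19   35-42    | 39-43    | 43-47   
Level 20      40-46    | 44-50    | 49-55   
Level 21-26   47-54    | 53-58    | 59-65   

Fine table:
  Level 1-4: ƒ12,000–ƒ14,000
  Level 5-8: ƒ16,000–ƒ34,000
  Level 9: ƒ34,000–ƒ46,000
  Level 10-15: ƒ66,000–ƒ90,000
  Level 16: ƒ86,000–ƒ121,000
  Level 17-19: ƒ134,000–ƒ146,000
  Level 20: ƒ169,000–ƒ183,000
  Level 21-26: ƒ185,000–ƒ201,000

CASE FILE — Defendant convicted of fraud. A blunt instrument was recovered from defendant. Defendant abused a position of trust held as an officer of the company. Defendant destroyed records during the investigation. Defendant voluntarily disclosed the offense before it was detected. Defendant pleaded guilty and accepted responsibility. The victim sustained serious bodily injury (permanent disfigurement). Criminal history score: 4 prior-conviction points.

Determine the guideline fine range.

Base offense level for fraud: 17.
R1 applies: 17 − 2 = 15.
R2 applies (level before this adjustment is 15 < 18, so +2): 15 + 2 = 17.
R3 applies: 17 − 1 = 16.
R4 applies (level before this adjustment is 16 ≥ 7, so +3): 16 + 3 = 19.
R5 applies: 19 + 2 = 21.
R7 applies: 21 + 4 = 25.
R8 does not apply.
Final offense level: 25.
Level 25 falls in the 21-26 band.
Fine table: Level 21-26 → ƒ185,000–ƒ201,000.

ƒ185,000–ƒ201,000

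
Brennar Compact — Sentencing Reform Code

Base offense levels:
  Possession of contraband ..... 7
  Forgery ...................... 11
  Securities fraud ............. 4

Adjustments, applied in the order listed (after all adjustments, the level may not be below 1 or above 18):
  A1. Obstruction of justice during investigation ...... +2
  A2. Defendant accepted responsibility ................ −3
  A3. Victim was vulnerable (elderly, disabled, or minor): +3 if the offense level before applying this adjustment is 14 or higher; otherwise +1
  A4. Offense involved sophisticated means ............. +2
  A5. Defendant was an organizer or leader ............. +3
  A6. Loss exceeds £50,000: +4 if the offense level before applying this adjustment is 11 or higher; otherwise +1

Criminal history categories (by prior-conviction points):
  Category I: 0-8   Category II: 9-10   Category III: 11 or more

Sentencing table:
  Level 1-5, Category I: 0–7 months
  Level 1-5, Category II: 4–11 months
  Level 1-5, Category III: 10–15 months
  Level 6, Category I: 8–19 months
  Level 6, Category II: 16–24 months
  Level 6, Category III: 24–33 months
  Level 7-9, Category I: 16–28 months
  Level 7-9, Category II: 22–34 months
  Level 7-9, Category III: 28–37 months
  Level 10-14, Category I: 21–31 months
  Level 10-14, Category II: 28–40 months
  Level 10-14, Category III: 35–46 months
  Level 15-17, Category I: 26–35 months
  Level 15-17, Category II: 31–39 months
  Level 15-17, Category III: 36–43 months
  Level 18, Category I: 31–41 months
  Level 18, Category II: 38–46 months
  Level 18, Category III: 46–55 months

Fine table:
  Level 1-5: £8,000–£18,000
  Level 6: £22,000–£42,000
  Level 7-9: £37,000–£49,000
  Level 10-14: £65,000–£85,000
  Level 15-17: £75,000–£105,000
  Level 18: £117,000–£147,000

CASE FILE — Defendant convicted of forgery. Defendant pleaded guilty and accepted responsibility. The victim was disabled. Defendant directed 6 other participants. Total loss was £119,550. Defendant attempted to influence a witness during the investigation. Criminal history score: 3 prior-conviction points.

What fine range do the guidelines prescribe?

£117,000–£147,000

Base offense level for forgery: 11.
A1 applies: 11 + 2 = 13.
A2 applies: 13 − 3 = 10.
A3 applies (level before this adjustment is 10 < 14, so +1): 10 + 1 = 11.
A5 applies: 11 + 3 = 14.
A6 applies (level before this adjustment is 14 ≥ 11, so +4): 14 + 4 = 18.
Final offense level: 18.
Level 18 falls in the 18 band.
Fine table: Level 18 → £117,000–£147,000.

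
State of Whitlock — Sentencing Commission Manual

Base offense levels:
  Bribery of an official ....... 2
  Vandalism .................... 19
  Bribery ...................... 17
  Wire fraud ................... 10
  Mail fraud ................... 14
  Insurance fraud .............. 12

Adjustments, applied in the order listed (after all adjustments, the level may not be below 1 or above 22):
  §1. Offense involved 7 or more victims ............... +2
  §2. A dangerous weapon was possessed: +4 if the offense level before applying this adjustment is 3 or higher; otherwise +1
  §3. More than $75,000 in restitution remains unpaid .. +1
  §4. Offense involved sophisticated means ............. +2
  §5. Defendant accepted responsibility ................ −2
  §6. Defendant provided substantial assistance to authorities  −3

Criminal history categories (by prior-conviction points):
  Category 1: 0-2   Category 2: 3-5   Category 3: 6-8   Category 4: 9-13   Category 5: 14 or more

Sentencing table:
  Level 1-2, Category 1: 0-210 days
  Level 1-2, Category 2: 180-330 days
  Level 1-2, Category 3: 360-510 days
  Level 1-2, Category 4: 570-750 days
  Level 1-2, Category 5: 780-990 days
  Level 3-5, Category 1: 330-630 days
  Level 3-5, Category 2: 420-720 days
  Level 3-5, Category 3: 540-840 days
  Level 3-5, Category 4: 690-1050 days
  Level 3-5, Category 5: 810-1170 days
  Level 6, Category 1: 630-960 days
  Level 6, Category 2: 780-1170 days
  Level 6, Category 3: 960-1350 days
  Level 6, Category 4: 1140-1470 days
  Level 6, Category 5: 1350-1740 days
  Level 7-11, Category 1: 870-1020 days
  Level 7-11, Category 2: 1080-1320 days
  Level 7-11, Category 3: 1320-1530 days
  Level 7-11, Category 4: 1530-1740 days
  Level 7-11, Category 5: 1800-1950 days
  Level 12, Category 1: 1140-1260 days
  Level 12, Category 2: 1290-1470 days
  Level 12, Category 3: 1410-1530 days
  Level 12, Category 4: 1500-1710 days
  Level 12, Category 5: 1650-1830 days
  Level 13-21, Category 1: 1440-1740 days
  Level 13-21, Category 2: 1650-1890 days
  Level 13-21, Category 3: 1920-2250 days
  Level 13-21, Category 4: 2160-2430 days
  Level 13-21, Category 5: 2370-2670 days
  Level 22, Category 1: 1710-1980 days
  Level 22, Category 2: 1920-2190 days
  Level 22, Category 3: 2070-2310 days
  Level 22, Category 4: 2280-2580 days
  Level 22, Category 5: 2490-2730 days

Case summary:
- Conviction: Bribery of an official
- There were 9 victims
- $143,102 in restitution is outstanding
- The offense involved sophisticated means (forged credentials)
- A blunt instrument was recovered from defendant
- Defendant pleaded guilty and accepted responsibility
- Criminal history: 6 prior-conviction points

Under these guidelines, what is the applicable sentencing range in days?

Base offense level for bribery of an official: 2.
§1 applies: 2 + 2 = 4.
§2 applies (level before this adjustment is 4 ≥ 3, so +4): 4 + 4 = 8.
§3 applies: 8 + 1 = 9.
§4 applies: 9 + 2 = 11.
§5 applies: 11 − 2 = 9.
§6 does not apply.
Final offense level: 9.
Criminal history: 6 prior points → Category 3 (6-8).
Level 9 falls in the 7-11 band.
Grid: Level 7-11 × Category 3 = 1320-1530 days.

1320-1530 days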